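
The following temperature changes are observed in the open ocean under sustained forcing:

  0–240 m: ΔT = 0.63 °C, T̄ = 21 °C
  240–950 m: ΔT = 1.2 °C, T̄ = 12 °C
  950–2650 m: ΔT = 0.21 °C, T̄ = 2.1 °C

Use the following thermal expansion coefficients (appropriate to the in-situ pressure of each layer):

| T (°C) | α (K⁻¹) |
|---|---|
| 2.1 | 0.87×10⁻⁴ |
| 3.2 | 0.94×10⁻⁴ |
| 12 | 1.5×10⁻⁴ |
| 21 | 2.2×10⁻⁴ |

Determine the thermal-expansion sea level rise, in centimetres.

Layer 1 at 21 °C → α = 2.2×10⁻⁴ K⁻¹
Layer 2 at 12 °C → α = 1.5×10⁻⁴ K⁻¹
Layer 3 at 2.1 °C → α = 0.87×10⁻⁴ K⁻¹
240 × 0.63 × 2.2×10⁻⁴ = 0.033264 m
240–950 m: 1.5×10⁻⁴ × 1.2 × 710 = 0.12780 m
0.87×10⁻⁴ × 1700 × 0.21 = 0.031059 m
Δh = 0.033264 + 0.12780 + 0.031059 = 0.192123 m

19.2 cm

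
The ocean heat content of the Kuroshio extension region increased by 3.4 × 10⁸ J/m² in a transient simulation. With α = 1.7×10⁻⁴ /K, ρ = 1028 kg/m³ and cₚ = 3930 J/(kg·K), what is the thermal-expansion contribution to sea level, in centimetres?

Δh = αQ/(ρcₚ) = 1.7×10⁻⁴ × 3.4×10⁸ / (1028 × 3930) ≈ 0.014307 m

1.43 cm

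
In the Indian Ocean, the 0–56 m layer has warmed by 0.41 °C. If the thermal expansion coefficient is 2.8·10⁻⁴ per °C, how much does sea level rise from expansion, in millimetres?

Δh = αΔT·H = 2.8×10⁻⁴ × 0.41 × 56 = 0.0064288 m

Δh = 6.43 mm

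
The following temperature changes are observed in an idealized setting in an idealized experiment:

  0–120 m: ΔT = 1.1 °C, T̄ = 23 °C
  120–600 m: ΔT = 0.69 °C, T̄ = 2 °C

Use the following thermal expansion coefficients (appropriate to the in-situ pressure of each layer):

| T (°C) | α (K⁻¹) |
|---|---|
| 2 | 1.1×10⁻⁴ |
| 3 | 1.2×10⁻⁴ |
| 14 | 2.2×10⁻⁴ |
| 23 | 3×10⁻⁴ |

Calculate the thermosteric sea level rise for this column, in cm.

about 7.60 cm

Layer 1 at 23 °C → α = 3×10⁻⁴ K⁻¹
Layer 2 at 2 °C → α = 1.1×10⁻⁴ K⁻¹
3×10⁻⁴ × 1.1 × 120 = 0.03960 m
480 × 1.1×10⁻⁴ × 0.69 = 0.036432 m
Δh = 0.03960 + 0.036432 = 0.076032 m ≈ 7.60 cm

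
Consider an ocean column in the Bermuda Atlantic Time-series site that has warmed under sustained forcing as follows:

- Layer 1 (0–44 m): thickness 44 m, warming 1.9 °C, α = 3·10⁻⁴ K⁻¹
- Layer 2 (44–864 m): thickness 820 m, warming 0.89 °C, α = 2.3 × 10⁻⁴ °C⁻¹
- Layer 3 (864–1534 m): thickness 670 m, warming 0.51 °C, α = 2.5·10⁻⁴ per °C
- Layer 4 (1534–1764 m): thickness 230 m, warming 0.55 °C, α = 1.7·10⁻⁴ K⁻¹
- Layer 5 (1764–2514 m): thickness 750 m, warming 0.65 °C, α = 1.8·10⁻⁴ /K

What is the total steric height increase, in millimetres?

about 390 mm

44 × 1.9 × 3×10⁻⁴ = 0.02508 m
44–864 m: 820 × 0.89 × 2.3×10⁻⁴ = 0.167854 m
2.5×10⁻⁴ × 670 × 0.51 = 0.085425 m
0.55 × 230 × 1.7×10⁻⁴ = 0.021505 m
750 × 1.8×10⁻⁴ × 0.65 = 0.08775 m
Δh = 0.02508 + 0.167854 + 0.085425 + 0.021505 + 0.08775 = 0.387614 m ≈ 390 mm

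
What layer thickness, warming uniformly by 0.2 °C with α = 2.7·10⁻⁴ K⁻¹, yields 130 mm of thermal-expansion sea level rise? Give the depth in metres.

H = Δh/(αΔT) = 0.13 / (2.7×10⁻⁴ × 0.2) ≈ 2407 m

2400 m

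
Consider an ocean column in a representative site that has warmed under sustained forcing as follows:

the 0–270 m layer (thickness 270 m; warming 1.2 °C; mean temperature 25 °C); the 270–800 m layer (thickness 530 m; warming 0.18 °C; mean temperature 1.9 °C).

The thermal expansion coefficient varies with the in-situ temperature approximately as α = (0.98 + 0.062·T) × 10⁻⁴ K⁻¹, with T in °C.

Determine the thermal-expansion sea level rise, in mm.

92 mm

Layer 1: α = (0.98 + 0.062×25)×10⁻⁴ = 2.53×10⁻⁴ K⁻¹
Layer 2: α = (0.98 + 0.062×1.9)×10⁻⁴ = 1.0978×10⁻⁴ K⁻¹
1.2 × 270 × 2.53×10⁻⁴ = 0.081972 m
270–800 m: 0.18 × 530 × 1.0978×10⁻⁴ = 0.010473012 m
Δh = 0.081972 + 0.010473012 = 0.092445012 m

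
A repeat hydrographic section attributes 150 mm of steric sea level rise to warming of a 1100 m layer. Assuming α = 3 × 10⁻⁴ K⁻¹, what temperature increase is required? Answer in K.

ΔT = Δh/(αH) = 0.15 / (3×10⁻⁴ × 1100) ≈ 0.4545 K

about 0.455 K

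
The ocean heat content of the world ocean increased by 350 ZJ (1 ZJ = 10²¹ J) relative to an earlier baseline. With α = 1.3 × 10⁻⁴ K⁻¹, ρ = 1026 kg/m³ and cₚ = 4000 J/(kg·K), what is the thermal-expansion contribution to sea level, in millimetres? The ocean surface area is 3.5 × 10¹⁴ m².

Per unit area: Q = 350×10²¹ / (3.5×10¹⁴) = 1×10⁹ J/m²
Δh = αQ/(ρcₚ) = 1.3×10⁻⁴ × 1×10⁹ / (1026 × 4000) ≈ 0.031676 m

31.7 mm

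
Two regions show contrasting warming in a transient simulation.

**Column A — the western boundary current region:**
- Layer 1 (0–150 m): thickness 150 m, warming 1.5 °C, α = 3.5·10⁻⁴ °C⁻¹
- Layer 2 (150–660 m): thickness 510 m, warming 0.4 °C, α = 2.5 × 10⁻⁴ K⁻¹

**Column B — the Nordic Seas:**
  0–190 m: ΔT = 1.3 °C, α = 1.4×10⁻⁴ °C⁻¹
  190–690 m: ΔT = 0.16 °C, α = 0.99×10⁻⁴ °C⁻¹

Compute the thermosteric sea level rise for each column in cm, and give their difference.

A: 13 cm; B: 4.3 cm; difference 8.7 cm

A 0–150 m: 150 × 1.5 × 3.5×10⁻⁴ = 0.07875 m
A 150–660 m: 2.5×10⁻⁴ × 0.4 × 510 = 0.05100 m
A total: 0.12975 m
B Layer 1: 1.4×10⁻⁴ × 190 × 1.3 = 0.03458 m
B 190–690 m: 500 × 0.16 × 0.99×10⁻⁴ = 0.00792 m
B total: 0.04250 m
Difference: 0.12975 − 0.04250 = 0.08725 m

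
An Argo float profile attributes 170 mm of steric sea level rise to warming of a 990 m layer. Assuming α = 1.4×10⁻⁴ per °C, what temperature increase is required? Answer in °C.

about 1.23 °C

ΔT = Δh/(αH) = 0.17 / (1.4×10⁻⁴ × 990) ≈ 1.227 °C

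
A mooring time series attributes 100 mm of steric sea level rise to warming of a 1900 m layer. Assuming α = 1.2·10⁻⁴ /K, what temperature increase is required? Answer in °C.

0.439 °C

ΔT = Δh/(αH) = 0.1 / (1.2×10⁻⁴ × 1900) ≈ 0.4386 °C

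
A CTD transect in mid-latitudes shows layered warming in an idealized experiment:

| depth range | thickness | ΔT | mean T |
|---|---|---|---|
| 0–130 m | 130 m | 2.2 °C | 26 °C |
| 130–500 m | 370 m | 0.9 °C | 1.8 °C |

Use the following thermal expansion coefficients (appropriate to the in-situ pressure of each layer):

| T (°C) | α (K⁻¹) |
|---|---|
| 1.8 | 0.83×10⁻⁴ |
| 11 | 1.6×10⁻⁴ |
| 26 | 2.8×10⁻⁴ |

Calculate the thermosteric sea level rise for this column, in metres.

0.108 m

Layer 1 at 26 °C → α = 2.8×10⁻⁴ K⁻¹
Layer 2 at 1.8 °C → α = 0.83×10⁻⁴ K⁻¹
0–130 m: 2.8×10⁻⁴ × 130 × 2.2 = 0.08008 m
370 × 0.9 × 0.83×10⁻⁴ = 0.027639 m
Δh = 0.08008 + 0.027639 = 0.107719 m ≈ 0.108 m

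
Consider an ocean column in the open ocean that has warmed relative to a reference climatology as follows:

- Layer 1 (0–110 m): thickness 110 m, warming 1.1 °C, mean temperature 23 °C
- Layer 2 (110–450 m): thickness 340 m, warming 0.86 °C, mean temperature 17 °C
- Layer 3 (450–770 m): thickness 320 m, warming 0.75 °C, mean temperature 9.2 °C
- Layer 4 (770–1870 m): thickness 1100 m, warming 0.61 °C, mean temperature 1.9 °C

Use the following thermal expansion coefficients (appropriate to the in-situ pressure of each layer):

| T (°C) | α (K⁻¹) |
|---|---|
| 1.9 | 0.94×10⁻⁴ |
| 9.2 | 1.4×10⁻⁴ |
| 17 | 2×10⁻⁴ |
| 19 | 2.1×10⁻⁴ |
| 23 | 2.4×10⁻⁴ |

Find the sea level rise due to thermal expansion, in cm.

Layer 1 at 23 °C → α = 2.4×10⁻⁴ K⁻¹
Layer 2 at 17 °C → α = 2×10⁻⁴ K⁻¹
Layer 3 at 9.2 °C → α = 1.4×10⁻⁴ K⁻¹
Layer 4 at 1.9 °C → α = 0.94×10⁻⁴ K⁻¹
Layer 1: 1.1 × 2.4×10⁻⁴ × 110 = 0.02904 m
Layer 2: 0.86 × 2×10⁻⁴ × 340 = 0.05848 m
0.75 × 1.4×10⁻⁴ × 320 = 0.03360 m
0.94×10⁻⁴ × 1100 × 0.61 = 0.063074 m
Δh = 0.02904 + 0.05848 + 0.03360 + 0.063074 = 0.184194 m

about 18.4 cm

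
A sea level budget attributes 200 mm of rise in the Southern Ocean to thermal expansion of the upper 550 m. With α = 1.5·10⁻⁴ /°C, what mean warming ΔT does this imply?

ΔT = Δh/(αH) = 0.2 / (1.5×10⁻⁴ × 550) ≈ 2.424 K

about 2.42 K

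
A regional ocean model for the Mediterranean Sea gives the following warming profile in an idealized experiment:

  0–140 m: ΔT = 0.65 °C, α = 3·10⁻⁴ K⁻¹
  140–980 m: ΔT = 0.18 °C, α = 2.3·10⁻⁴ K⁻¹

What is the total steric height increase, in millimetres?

0–140 m: 140 × 0.65 × 3×10⁻⁴ = 0.02730 m
2.3×10⁻⁴ × 840 × 0.18 = 0.034776 m
Δh = 0.02730 + 0.034776 = 0.062076 m

Δh = 62.1 mm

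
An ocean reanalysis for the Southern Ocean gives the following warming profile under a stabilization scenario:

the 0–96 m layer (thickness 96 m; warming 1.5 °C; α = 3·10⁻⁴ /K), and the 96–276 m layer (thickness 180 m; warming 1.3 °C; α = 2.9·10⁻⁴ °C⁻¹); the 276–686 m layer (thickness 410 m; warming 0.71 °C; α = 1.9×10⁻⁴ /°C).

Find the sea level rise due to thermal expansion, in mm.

96 × 3×10⁻⁴ × 1.5 = 0.04320 m
96–276 m: 180 × 1.3 × 2.9×10⁻⁴ = 0.06786 m
0.71 × 410 × 1.9×10⁻⁴ = 0.055309 m
Δh = 0.04320 + 0.06786 + 0.055309 = 0.166369 m

166 mm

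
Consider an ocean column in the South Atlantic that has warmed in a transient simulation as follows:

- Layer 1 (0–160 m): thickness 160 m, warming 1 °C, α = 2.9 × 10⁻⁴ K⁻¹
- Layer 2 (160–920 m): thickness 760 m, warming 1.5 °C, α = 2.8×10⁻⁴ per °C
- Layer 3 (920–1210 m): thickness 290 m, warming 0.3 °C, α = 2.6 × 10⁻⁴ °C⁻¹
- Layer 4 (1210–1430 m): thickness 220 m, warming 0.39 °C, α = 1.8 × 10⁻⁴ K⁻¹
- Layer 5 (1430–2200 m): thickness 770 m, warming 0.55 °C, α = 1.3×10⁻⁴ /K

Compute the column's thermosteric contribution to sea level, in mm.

Δh ≈ 460 mm

Layer 1: 1 × 2.9×10⁻⁴ × 160 = 0.04640 m
760 × 1.5 × 2.8×10⁻⁴ = 0.31920 m
920–1210 m: 290 × 2.6×10⁻⁴ × 0.3 = 0.02262 m
220 × 0.39 × 1.8×10⁻⁴ = 0.015444 m
1.3×10⁻⁴ × 0.55 × 770 = 0.055055 m
Δh = 0.04640 + 0.31920 + 0.02262 + 0.015444 + 0.055055 = 0.458719 m ≈ 460 mm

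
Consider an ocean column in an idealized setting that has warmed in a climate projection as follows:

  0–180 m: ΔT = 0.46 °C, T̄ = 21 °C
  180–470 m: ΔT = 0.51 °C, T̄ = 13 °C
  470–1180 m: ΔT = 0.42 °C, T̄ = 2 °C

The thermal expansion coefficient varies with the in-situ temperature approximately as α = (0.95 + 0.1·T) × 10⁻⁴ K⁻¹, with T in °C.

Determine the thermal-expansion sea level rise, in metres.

0.093 m

Layer 1: α = (0.95 + 0.1×21)×10⁻⁴ = 3.05×10⁻⁴ K⁻¹
Layer 2: α = (0.95 + 0.1×13)×10⁻⁴ = 2.25×10⁻⁴ K⁻¹
Layer 3: α = (0.95 + 0.1×2)×10⁻⁴ = 1.15×10⁻⁴ K⁻¹
3.05×10⁻⁴ × 0.46 × 180 = 0.025254 m
Layer 2: 290 × 2.25×10⁻⁴ × 0.51 = 0.0332775 m
Layer 3: 710 × 1.15×10⁻⁴ × 0.42 = 0.034293 m
Δh = 0.025254 + 0.0332775 + 0.034293 = 0.0928245 m ≈ 0.093 m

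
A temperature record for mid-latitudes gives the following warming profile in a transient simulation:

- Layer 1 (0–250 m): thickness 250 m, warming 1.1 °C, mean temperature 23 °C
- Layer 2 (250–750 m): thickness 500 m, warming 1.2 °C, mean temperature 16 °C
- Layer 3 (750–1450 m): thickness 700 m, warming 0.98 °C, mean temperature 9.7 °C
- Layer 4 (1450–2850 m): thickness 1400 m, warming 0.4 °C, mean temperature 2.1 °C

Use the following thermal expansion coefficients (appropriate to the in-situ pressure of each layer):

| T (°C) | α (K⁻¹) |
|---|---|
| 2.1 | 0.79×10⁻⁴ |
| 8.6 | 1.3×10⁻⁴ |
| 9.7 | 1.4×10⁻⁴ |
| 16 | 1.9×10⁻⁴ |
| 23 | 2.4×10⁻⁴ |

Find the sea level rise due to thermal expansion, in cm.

Layer 1 at 23 °C → α = 2.4×10⁻⁴ K⁻¹
Layer 2 at 16 °C → α = 1.9×10⁻⁴ K⁻¹
Layer 3 at 9.7 °C → α = 1.4×10⁻⁴ K⁻¹
Layer 4 at 2.1 °C → α = 0.79×10⁻⁴ K⁻¹
0–250 m: 2.4×10⁻⁴ × 250 × 1.1 = 0.06600 m
250–750 m: 500 × 1.9×10⁻⁴ × 1.2 = 0.11400 m
Layer 3: 700 × 0.98 × 1.4×10⁻⁴ = 0.09604 m
1450–2850 m: 0.79×10⁻⁴ × 1400 × 0.4 = 0.04424 m
Δh = 0.06600 + 0.11400 + 0.09604 + 0.04424 = 0.32028 m ≈ 32.0 cm

Δh ≈ 32.0 cm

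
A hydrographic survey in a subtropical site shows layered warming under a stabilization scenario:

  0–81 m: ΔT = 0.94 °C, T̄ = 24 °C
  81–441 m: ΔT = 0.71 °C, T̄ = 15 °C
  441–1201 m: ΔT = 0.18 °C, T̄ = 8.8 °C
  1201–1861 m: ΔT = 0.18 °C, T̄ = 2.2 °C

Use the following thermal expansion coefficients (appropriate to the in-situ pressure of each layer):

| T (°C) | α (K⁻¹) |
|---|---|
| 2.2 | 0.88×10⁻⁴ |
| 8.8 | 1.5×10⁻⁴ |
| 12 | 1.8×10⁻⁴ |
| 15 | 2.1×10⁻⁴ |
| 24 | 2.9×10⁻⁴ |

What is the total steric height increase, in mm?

107 mm

Layer 1 at 24 °C → α = 2.9×10⁻⁴ K⁻¹
Layer 2 at 15 °C → α = 2.1×10⁻⁴ K⁻¹
Layer 3 at 8.8 °C → α = 1.5×10⁻⁴ K⁻¹
Layer 4 at 2.2 °C → α = 0.88×10⁻⁴ K⁻¹
0.94 × 2.9×10⁻⁴ × 81 = 0.0220806 m
Layer 2: 0.71 × 2.1×10⁻⁴ × 360 = 0.053676 m
441–1201 m: 760 × 0.18 × 1.5×10⁻⁴ = 0.02052 m
Layer 4: 0.18 × 660 × 0.88×10⁻⁴ = 0.0104544 m
Δh = 0.0220806 + 0.053676 + 0.02052 + 0.0104544 = 0.106731 m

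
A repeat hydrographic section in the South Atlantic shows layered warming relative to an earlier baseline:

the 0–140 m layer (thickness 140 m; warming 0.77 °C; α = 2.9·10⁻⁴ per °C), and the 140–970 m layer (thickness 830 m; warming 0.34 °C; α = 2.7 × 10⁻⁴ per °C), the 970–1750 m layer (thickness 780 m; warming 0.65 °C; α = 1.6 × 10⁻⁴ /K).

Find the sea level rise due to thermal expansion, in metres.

0.19 m of thermosteric rise

2.9×10⁻⁴ × 0.77 × 140 = 0.031262 m
2.7×10⁻⁴ × 830 × 0.34 = 0.076194 m
970–1750 m: 1.6×10⁻⁴ × 0.65 × 780 = 0.08112 m
Δh = 0.031262 + 0.076194 + 0.08112 = 0.188576 m ≈ 0.19 m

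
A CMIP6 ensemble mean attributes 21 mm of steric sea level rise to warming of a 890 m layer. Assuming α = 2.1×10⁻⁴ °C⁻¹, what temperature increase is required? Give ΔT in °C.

ΔT = Δh/(αH) = 0.021 / (2.1×10⁻⁴ × 890) ≈ 0.1124 °C

about 0.11 °C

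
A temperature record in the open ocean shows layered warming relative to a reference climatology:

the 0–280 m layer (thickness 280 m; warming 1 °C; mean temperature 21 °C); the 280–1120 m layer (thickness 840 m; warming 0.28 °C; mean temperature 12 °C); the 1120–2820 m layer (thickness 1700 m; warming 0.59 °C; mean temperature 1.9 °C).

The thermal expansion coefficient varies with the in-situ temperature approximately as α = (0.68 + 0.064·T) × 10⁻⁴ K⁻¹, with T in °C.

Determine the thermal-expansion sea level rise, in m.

0.171 m

Layer 1: α = (0.68 + 0.064×21)×10⁻⁴ = 2.024×10⁻⁴ K⁻¹
Layer 2: α = (0.68 + 0.064×12)×10⁻⁴ = 1.448×10⁻⁴ K⁻¹
Layer 3: α = (0.68 + 0.064×1.9)×10⁻⁴ = 0.8016×10⁻⁴ K⁻¹
2.024×10⁻⁴ × 1 × 280 = 0.056672 m
280–1120 m: 1.448×10⁻⁴ × 840 × 0.28 = 0.03405696 m
1120–2820 m: 1700 × 0.8016×10⁻⁴ × 0.59 = 0.08040048 m
Δh = 0.056672 + 0.03405696 + 0.08040048 = 0.17112944 m ≈ 0.171 m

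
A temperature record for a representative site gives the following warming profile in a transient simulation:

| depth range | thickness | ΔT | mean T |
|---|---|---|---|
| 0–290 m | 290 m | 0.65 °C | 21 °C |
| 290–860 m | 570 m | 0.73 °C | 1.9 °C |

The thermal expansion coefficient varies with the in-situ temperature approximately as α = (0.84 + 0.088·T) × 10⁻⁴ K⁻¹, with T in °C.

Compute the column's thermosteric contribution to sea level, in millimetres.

Layer 1: α = (0.84 + 0.088×21)×10⁻⁴ = 2.688×10⁻⁴ K⁻¹
Layer 2: α = (0.84 + 0.088×1.9)×10⁻⁴ = 1.0072×10⁻⁴ K⁻¹
0.65 × 2.688×10⁻⁴ × 290 = 0.0506688 m
290–860 m: 570 × 0.73 × 1.0072×10⁻⁴ = 0.041909592 m
Δh = 0.0506688 + 0.041909592 = 0.092578392 m

Δh = 92.6 mm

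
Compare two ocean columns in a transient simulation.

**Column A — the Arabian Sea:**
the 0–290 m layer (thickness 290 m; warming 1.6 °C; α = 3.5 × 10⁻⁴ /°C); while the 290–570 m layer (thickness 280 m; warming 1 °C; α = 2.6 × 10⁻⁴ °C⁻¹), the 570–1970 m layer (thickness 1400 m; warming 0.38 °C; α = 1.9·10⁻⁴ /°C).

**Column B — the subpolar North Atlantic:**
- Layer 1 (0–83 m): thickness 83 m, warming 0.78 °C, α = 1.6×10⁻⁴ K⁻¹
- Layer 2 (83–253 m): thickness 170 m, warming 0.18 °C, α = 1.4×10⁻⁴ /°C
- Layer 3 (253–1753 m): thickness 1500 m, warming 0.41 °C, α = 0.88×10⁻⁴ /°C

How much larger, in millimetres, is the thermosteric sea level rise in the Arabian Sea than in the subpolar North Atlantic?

Δh_A − Δh_B ≈ 268 mm

A 3.5×10⁻⁴ × 1.6 × 290 = 0.16240 m
A 2.6×10⁻⁴ × 280 × 1 = 0.07280 m
A Layer 3: 0.38 × 1.9×10⁻⁴ × 1400 = 0.10108 m
A total: 0.33628 m
B 0–83 m: 83 × 1.6×10⁻⁴ × 0.78 = 0.0103584 m
B 170 × 1.4×10⁻⁴ × 0.18 = 0.004284 m
B 253–1753 m: 0.88×10⁻⁴ × 1500 × 0.41 = 0.05412 m
B total: 0.0687624 m
Difference: 0.33628 − 0.0687624 = 0.2675176 m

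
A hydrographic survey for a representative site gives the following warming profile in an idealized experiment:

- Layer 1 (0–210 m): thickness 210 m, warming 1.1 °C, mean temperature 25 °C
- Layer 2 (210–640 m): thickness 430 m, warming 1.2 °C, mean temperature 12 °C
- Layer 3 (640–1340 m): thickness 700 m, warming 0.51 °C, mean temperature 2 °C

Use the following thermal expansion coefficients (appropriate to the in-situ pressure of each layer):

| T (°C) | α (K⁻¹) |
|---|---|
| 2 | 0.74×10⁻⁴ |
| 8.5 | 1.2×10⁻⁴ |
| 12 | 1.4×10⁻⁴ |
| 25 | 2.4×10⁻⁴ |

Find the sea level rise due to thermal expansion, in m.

0.15 m of thermosteric rise

Layer 1 at 25 °C → α = 2.4×10⁻⁴ K⁻¹
Layer 2 at 12 °C → α = 1.4×10⁻⁴ K⁻¹
Layer 3 at 2 °C → α = 0.74×10⁻⁴ K⁻¹
Layer 1: 2.4×10⁻⁴ × 210 × 1.1 = 0.05544 m
Layer 2: 1.2 × 1.4×10⁻⁴ × 430 = 0.07224 m
0.51 × 0.74×10⁻⁴ × 700 = 0.026418 m
Δh = 0.05544 + 0.07224 + 0.026418 = 0.154098 m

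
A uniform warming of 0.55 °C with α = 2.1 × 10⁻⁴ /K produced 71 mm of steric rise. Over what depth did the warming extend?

H ≈ 610 m

H = Δh/(αΔT) = 0.071 / (2.1×10⁻⁴ × 0.55) ≈ 614.7 m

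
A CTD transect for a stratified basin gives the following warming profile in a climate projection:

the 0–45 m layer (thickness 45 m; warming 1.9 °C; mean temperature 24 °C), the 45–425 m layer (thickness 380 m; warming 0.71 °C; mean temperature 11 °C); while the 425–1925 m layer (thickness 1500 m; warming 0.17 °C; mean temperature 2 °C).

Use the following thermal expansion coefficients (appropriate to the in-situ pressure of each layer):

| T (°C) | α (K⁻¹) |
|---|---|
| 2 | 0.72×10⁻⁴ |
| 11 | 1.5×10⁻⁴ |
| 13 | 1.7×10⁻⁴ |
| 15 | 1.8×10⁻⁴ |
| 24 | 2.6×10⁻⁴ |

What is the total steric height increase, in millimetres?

81.1 mm

Layer 1 at 24 °C → α = 2.6×10⁻⁴ K⁻¹
Layer 2 at 11 °C → α = 1.5×10⁻⁴ K⁻¹
Layer 3 at 2 °C → α = 0.72×10⁻⁴ K⁻¹
1.9 × 45 × 2.6×10⁻⁴ = 0.02223 m
Layer 2: 0.71 × 1.5×10⁻⁴ × 380 = 0.04047 m
1500 × 0.17 × 0.72×10⁻⁴ = 0.01836 m
Δh = 0.02223 + 0.04047 + 0.01836 = 0.08106 m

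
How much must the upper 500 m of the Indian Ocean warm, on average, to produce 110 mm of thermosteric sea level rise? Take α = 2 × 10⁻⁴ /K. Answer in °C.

ΔT = Δh/(αH) = 0.11 / (2×10⁻⁴ × 500) = 1.100 °C

1.1 °C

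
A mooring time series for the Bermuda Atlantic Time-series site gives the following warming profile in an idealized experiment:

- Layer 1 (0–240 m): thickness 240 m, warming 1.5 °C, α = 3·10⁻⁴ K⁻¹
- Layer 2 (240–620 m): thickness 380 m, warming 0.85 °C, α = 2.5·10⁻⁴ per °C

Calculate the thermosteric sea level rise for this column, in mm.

Layer 1: 3×10⁻⁴ × 1.5 × 240 = 0.10800 m
0.85 × 380 × 2.5×10⁻⁴ = 0.08075 m
Δh = 0.10800 + 0.08075 = 0.18875 m ≈ 189 mm

Δh ≈ 189 mm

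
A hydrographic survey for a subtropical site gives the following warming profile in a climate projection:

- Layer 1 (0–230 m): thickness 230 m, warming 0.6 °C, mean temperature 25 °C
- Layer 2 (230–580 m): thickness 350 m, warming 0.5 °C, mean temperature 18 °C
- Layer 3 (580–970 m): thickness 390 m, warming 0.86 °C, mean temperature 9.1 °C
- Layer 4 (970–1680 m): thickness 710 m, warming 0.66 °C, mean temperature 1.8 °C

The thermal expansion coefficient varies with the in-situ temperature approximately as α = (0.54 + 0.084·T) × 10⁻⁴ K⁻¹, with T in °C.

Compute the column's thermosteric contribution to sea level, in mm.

Layer 1: α = (0.54 + 0.084×25)×10⁻⁴ = 2.64×10⁻⁴ K⁻¹
Layer 2: α = (0.54 + 0.084×18)×10⁻⁴ = 2.052×10⁻⁴ K⁻¹
Layer 3: α = (0.54 + 0.084×9.1)×10⁻⁴ = 1.3044×10⁻⁴ K⁻¹
Layer 4: α = (0.54 + 0.084×1.8)×10⁻⁴ = 0.6912×10⁻⁴ K⁻¹
0.6 × 2.64×10⁻⁴ × 230 = 0.036432 m
230–580 m: 0.5 × 2.052×10⁻⁴ × 350 = 0.03591 m
Layer 3: 0.86 × 1.3044×10⁻⁴ × 390 = 0.043749576 m
Layer 4: 0.6912×10⁻⁴ × 0.66 × 710 = 0.032389632 m
Δh = 0.036432 + 0.03591 + 0.043749576 + 0.032389632 = 0.148481208 m

148 mm of thermosteric rise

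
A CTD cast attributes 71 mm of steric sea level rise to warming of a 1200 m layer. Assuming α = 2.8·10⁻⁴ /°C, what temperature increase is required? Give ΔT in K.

ΔT ≈ 0.21 K

ΔT = Δh/(αH) = 0.071 / (2.8×10⁻⁴ × 1200) ≈ 0.2113 K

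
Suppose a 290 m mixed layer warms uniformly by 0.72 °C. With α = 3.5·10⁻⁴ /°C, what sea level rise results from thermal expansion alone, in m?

Δh = αΔT·H = 3.5×10⁻⁴ × 0.72 × 290 = 0.07308 m

about 0.073 m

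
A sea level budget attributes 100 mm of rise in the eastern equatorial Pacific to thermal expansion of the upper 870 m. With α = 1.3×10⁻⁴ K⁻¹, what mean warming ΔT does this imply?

ΔT = Δh/(αH) = 0.1 / (1.3×10⁻⁴ × 870) ≈ 0.8842 °C

0.88 °C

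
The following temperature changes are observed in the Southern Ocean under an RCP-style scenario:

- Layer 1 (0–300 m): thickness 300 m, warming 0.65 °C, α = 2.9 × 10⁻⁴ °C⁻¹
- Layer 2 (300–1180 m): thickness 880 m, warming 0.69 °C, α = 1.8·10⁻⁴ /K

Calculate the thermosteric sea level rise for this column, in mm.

Layer 1: 2.9×10⁻⁴ × 300 × 0.65 = 0.05655 m
0.69 × 1.8×10⁻⁴ × 880 = 0.109296 m
Δh = 0.05655 + 0.109296 = 0.165846 m ≈ 166 mm

166 mm of thermosteric rise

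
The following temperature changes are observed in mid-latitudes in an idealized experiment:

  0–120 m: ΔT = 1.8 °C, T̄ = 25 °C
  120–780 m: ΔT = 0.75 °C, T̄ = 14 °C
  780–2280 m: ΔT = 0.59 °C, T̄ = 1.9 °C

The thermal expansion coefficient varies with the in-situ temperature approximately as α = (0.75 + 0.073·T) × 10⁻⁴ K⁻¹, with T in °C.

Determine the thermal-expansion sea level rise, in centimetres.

Δh ≈ 22.2 cm

Layer 1: α = (0.75 + 0.073×25)×10⁻⁴ = 2.575×10⁻⁴ K⁻¹
Layer 2: α = (0.75 + 0.073×14)×10⁻⁴ = 1.772×10⁻⁴ K⁻¹
Layer 3: α = (0.75 + 0.073×1.9)×10⁻⁴ = 0.8887×10⁻⁴ K⁻¹
2.575×10⁻⁴ × 120 × 1.8 = 0.05562 m
Layer 2: 0.75 × 660 × 1.772×10⁻⁴ = 0.087714 m
Layer 3: 0.59 × 0.8887×10⁻⁴ × 1500 = 0.07864995 m
Δh = 0.05562 + 0.087714 + 0.07864995 = 0.22198395 m ≈ 22.2 cm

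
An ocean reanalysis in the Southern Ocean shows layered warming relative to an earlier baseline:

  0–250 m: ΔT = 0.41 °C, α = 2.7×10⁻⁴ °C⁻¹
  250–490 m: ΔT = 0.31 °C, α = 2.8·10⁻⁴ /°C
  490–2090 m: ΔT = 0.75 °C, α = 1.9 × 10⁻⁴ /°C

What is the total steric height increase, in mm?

0.41 × 250 × 2.7×10⁻⁴ = 0.027675 m
0.31 × 2.8×10⁻⁴ × 240 = 0.020832 m
1600 × 1.9×10⁻⁴ × 0.75 = 0.22800 m
Δh = 0.027675 + 0.020832 + 0.22800 = 0.276507 m

Δh ≈ 277 mm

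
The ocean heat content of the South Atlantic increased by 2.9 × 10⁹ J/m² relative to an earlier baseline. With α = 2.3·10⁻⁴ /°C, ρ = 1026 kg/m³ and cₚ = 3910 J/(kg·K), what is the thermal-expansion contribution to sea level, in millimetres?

166 mm of thermosteric rise

Δh = αQ/(ρcₚ) = 2.3×10⁻⁴ × 2.9×10⁹ / (1026 × 3910) ≈ 0.16627 m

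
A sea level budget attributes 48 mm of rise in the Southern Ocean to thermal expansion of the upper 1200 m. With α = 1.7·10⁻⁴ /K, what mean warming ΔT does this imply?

about 0.24 K

ΔT = Δh/(αH) = 0.048 / (1.7×10⁻⁴ × 1200) ≈ 0.2353 K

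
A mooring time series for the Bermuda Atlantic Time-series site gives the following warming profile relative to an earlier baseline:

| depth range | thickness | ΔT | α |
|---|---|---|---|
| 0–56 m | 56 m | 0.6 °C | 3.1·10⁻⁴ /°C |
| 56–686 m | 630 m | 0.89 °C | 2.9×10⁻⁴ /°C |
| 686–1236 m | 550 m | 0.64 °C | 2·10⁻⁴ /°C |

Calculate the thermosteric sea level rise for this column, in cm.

Layer 1: 3.1×10⁻⁴ × 0.6 × 56 = 0.010416 m
2.9×10⁻⁴ × 630 × 0.89 = 0.162603 m
2×10⁻⁴ × 0.64 × 550 = 0.07040 m
Δh = 0.010416 + 0.162603 + 0.07040 = 0.243419 m ≈ 24.3 cm

about 24.3 cm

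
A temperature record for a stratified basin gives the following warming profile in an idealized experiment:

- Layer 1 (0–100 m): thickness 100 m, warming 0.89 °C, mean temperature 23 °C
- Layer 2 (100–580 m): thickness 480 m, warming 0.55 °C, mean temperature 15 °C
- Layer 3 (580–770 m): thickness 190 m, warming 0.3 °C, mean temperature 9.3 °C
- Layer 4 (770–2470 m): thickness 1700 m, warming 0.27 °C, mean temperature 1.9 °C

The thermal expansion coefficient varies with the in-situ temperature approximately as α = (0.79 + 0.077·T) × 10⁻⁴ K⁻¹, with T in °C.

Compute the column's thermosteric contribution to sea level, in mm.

about 130 mm

Layer 1: α = (0.79 + 0.077×23)×10⁻⁴ = 2.561×10⁻⁴ K⁻¹
Layer 2: α = (0.79 + 0.077×15)×10⁻⁴ = 1.945×10⁻⁴ K⁻¹
Layer 3: α = (0.79 + 0.077×9.3)×10⁻⁴ = 1.5061×10⁻⁴ K⁻¹
Layer 4: α = (0.79 + 0.077×1.9)×10⁻⁴ = 0.9363×10⁻⁴ K⁻¹
Layer 1: 2.561×10⁻⁴ × 100 × 0.89 = 0.0227929 m
Layer 2: 0.55 × 1.945×10⁻⁴ × 480 = 0.051348 m
190 × 0.3 × 1.5061×10⁻⁴ = 0.00858477 m
0.9363×10⁻⁴ × 0.27 × 1700 = 0.04297617 m
Δh = 0.0227929 + 0.051348 + 0.00858477 + 0.04297617 = 0.12570184 m ≈ 130 mm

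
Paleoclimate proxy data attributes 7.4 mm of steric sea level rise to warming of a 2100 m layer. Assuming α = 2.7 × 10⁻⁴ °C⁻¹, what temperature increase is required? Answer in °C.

ΔT ≈ 0.013 °C

ΔT = Δh/(αH) = 0.0074 / (2.7×10⁻⁴ × 2100) ≈ 0.01305 °C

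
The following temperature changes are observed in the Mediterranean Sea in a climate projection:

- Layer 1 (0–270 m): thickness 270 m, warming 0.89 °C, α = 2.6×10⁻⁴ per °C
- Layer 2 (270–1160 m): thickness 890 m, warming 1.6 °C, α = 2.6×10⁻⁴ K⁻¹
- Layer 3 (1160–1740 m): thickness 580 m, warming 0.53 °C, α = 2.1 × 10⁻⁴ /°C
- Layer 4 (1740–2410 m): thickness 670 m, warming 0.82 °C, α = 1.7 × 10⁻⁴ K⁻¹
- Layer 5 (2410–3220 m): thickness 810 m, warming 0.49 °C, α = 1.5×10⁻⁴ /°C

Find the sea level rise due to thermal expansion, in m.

0.89 × 2.6×10⁻⁴ × 270 = 0.062478 m
Layer 2: 1.6 × 890 × 2.6×10⁻⁴ = 0.37024 m
Layer 3: 2.1×10⁻⁴ × 0.53 × 580 = 0.064554 m
Layer 4: 0.82 × 1.7×10⁻⁴ × 670 = 0.093398 m
2410–3220 m: 810 × 1.5×10⁻⁴ × 0.49 = 0.059535 m
Δh = 0.062478 + 0.37024 + 0.064554 + 0.093398 + 0.059535 = 0.650205 m

Δh ≈ 0.650 m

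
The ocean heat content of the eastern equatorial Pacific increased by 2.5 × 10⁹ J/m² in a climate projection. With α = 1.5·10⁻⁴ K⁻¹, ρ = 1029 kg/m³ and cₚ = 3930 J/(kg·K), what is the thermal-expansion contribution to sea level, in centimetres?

9.27 cm

Δh = αQ/(ρcₚ) = 1.5×10⁻⁴ × 2.5×10⁹ / (1029 × 3930) ≈ 0.092731 m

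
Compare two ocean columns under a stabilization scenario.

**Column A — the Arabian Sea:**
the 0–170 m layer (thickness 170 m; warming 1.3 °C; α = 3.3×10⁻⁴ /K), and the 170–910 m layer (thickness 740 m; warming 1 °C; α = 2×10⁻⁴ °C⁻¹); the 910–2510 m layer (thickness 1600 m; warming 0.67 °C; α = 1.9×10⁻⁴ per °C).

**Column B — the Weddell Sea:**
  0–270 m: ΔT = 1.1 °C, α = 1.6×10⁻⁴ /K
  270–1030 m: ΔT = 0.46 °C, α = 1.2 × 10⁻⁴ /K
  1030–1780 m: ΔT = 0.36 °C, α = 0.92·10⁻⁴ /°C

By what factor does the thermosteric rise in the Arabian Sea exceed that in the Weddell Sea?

A Layer 1: 1.3 × 3.3×10⁻⁴ × 170 = 0.07293 m
A 1 × 2×10⁻⁴ × 740 = 0.14800 m
A 1600 × 1.9×10⁻⁴ × 0.67 = 0.20368 m
A total: 0.42461 m
B Layer 1: 270 × 1.6×10⁻⁴ × 1.1 = 0.04752 m
B 270–1030 m: 760 × 1.2×10⁻⁴ × 0.46 = 0.041952 m
B 1030–1780 m: 0.36 × 750 × 0.92×10⁻⁴ = 0.02484 m
B total: 0.114312 m
Ratio: 0.42461 / 0.114312 ≈ 3.714

a factor of 3.7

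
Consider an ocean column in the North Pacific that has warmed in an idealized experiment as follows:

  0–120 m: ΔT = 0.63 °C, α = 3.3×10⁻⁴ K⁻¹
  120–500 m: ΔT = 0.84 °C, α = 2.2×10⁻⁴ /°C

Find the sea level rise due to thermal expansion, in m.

0.63 × 120 × 3.3×10⁻⁴ = 0.024948 m
380 × 0.84 × 2.2×10⁻⁴ = 0.070224 m
Δh = 0.024948 + 0.070224 = 0.095172 m

Δh ≈ 0.095 m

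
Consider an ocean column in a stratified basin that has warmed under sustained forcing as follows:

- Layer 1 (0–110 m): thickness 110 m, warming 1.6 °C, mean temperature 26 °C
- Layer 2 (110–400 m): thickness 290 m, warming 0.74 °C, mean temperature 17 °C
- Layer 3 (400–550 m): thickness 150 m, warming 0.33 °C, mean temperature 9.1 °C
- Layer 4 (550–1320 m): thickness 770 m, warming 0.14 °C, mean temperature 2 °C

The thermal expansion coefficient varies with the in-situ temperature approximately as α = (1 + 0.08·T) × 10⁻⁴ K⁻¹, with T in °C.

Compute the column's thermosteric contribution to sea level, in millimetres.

Layer 1: α = (1 + 0.08×26)×10⁻⁴ = 3.08×10⁻⁴ K⁻¹
Layer 2: α = (1 + 0.08×17)×10⁻⁴ = 2.36×10⁻⁴ K⁻¹
Layer 3: α = (1 + 0.08×9.1)×10⁻⁴ = 1.728×10⁻⁴ K⁻¹
Layer 4: α = (1 + 0.08×2)×10⁻⁴ = 1.16×10⁻⁴ K⁻¹
0–110 m: 3.08×10⁻⁴ × 1.6 × 110 = 0.054208 m
110–400 m: 2.36×10⁻⁴ × 290 × 0.74 = 0.0506456 m
400–550 m: 150 × 0.33 × 1.728×10⁻⁴ = 0.0085536 m
770 × 1.16×10⁻⁴ × 0.14 = 0.0125048 m
Δh = 0.054208 + 0.0506456 + 0.0085536 + 0.0125048 = 0.125912 m ≈ 130 mm

130 mm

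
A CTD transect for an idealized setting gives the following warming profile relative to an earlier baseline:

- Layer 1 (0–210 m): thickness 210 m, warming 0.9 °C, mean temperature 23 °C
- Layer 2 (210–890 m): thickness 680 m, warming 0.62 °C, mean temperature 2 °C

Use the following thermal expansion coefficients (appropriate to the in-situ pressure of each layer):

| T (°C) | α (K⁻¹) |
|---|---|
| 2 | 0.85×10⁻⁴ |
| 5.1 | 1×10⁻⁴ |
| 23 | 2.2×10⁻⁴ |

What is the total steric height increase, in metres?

Layer 1 at 23 °C → α = 2.2×10⁻⁴ K⁻¹
Layer 2 at 2 °C → α = 0.85×10⁻⁴ K⁻¹
0–210 m: 2.2×10⁻⁴ × 210 × 0.9 = 0.04158 m
Layer 2: 680 × 0.62 × 0.85×10⁻⁴ = 0.035836 m
Δh = 0.04158 + 0.035836 = 0.077416 m

0.0774 m of thermosteric rise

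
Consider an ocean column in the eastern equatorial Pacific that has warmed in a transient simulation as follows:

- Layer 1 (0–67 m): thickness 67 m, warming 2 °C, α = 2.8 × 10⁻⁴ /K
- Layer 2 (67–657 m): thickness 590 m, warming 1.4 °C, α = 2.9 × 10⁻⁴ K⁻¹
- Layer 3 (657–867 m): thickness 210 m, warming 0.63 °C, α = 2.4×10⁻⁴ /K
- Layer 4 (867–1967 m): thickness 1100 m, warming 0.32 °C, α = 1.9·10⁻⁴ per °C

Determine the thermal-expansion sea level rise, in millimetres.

Layer 1: 2 × 67 × 2.8×10⁻⁴ = 0.03752 m
1.4 × 590 × 2.9×10⁻⁴ = 0.23954 m
2.4×10⁻⁴ × 0.63 × 210 = 0.031752 m
Layer 4: 1.9×10⁻⁴ × 0.32 × 1100 = 0.06688 m
Δh = 0.03752 + 0.23954 + 0.031752 + 0.06688 = 0.375692 m ≈ 376 mm

Δh = 376 mm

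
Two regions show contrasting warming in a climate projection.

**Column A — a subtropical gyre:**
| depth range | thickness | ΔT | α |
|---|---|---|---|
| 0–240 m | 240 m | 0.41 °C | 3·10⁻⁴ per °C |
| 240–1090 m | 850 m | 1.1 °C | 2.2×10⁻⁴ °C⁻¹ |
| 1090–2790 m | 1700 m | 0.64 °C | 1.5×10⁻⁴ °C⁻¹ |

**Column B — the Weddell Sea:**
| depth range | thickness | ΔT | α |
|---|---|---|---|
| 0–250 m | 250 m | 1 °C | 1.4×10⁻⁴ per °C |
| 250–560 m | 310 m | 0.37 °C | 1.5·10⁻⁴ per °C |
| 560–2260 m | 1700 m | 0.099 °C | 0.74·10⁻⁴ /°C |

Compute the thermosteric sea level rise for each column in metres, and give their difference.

A 240 × 3×10⁻⁴ × 0.41 = 0.02952 m
A 240–1090 m: 2.2×10⁻⁴ × 1.1 × 850 = 0.20570 m
A Layer 3: 0.64 × 1700 × 1.5×10⁻⁴ = 0.16320 m
A total: 0.39842 m
B 0–250 m: 1.4×10⁻⁴ × 1 × 250 = 0.03500 m
B Layer 2: 310 × 0.37 × 1.5×10⁻⁴ = 0.017205 m
B 0.099 × 0.74×10⁻⁴ × 1700 = 0.0124542 m
B total: 0.0646592 m
Difference: 0.39842 − 0.0646592 = 0.3337608 m

Δh_A ≈ 0.398 m, Δh_B ≈ 0.0647 m; difference ≈ 0.334 m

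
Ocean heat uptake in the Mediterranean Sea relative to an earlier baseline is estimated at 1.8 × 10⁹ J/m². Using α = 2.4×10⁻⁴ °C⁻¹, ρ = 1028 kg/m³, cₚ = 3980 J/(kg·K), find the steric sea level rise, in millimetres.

Δh = 106 mm

Δh = αQ/(ρcₚ) = 2.4×10⁻⁴ × 1.8×10⁹ / (1028 × 3980) ≈ 0.10559 m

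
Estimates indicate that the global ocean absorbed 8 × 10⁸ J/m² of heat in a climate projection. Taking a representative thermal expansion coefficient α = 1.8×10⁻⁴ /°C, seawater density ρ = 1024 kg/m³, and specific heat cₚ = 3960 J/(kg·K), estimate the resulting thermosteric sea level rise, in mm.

Δh = 35.5 mm

Δh = αQ/(ρcₚ) = 1.8×10⁻⁴ × 8×10⁸ / (1024 × 3960) ≈ 0.035511 m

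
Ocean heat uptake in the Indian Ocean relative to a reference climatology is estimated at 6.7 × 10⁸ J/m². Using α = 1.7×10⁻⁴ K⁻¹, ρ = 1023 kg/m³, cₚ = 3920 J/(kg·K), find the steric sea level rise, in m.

0.028 m of thermosteric rise

Δh = αQ/(ρcₚ) = 1.7×10⁻⁴ × 6.7×10⁸ / (1023 × 3920) ≈ 0.028403 m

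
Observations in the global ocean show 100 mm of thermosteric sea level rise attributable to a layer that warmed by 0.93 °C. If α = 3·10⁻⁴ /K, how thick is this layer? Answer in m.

H = Δh/(αΔT) = 0.1 / (3×10⁻⁴ × 0.93) ≈ 358.4 m

358 m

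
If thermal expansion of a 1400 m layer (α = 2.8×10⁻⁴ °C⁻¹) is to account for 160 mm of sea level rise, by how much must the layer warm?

ΔT ≈ 0.41 K

ΔT = Δh/(αH) = 0.16 / (2.8×10⁻⁴ × 1400) ≈ 0.4082 K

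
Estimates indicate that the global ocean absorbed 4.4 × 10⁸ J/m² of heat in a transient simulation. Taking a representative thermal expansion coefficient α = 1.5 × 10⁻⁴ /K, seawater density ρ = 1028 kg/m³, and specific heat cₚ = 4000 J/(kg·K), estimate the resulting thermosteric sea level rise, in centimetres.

about 1.6 cm

Δh = αQ/(ρcₚ) = 1.5×10⁻⁴ × 4.4×10⁸ / (1028 × 4000) ≈ 0.016051 m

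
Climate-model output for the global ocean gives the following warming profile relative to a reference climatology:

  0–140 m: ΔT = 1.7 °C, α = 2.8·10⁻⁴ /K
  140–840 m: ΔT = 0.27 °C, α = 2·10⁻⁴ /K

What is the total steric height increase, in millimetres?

1.7 × 140 × 2.8×10⁻⁴ = 0.06664 m
Layer 2: 700 × 0.27 × 2×10⁻⁴ = 0.03780 m
Δh = 0.06664 + 0.03780 = 0.10444 m

Δh ≈ 104 mm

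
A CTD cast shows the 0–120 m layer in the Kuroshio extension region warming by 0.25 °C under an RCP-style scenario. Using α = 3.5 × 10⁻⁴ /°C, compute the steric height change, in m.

Δh = αΔT·H = 3.5×10⁻⁴ × 0.25 × 120 = 0.01050 m

Δh = 0.0105 m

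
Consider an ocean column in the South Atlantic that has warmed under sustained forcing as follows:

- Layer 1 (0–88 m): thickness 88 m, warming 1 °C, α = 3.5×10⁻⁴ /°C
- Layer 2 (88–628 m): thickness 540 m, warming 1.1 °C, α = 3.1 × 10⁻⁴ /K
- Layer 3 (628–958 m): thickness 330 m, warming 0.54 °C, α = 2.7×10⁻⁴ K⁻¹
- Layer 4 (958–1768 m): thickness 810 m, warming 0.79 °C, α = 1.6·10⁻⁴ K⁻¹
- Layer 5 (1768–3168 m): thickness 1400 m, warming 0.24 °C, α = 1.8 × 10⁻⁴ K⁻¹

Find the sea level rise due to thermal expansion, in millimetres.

426 mm

Layer 1: 3.5×10⁻⁴ × 1 × 88 = 0.03080 m
Layer 2: 1.1 × 540 × 3.1×10⁻⁴ = 0.18414 m
0.54 × 2.7×10⁻⁴ × 330 = 0.048114 m
Layer 4: 810 × 1.6×10⁻⁴ × 0.79 = 0.102384 m
Layer 5: 1.8×10⁻⁴ × 1400 × 0.24 = 0.06048 m
Δh = 0.03080 + 0.18414 + 0.048114 + 0.102384 + 0.06048 = 0.425918 m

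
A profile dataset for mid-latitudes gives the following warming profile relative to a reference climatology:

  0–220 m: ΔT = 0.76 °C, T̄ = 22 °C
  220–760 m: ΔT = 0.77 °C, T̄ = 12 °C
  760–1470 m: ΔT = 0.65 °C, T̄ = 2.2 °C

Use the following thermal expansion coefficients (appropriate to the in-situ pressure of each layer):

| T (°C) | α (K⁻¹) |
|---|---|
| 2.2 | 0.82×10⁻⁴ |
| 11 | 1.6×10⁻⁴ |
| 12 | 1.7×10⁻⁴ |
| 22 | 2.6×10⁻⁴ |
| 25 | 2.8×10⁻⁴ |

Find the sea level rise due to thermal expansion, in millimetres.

150 mm of thermosteric rise

Layer 1 at 22 °C → α = 2.6×10⁻⁴ K⁻¹
Layer 2 at 12 °C → α = 1.7×10⁻⁴ K⁻¹
Layer 3 at 2.2 °C → α = 0.82×10⁻⁴ K⁻¹
Layer 1: 220 × 2.6×10⁻⁴ × 0.76 = 0.043472 m
220–760 m: 540 × 0.77 × 1.7×10⁻⁴ = 0.070686 m
760–1470 m: 0.82×10⁻⁴ × 0.65 × 710 = 0.037843 m
Δh = 0.043472 + 0.070686 + 0.037843 = 0.152001 m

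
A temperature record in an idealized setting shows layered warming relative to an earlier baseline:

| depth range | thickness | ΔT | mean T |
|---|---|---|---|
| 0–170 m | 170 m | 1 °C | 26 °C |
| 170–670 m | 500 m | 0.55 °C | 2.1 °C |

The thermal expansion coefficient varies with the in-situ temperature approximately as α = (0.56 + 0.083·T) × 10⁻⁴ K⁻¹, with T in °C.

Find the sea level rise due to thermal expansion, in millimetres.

Layer 1: α = (0.56 + 0.083×26)×10⁻⁴ = 2.718×10⁻⁴ K⁻¹
Layer 2: α = (0.56 + 0.083×2.1)×10⁻⁴ = 0.7343×10⁻⁴ K⁻¹
Layer 1: 1 × 170 × 2.718×10⁻⁴ = 0.046206 m
0.7343×10⁻⁴ × 0.55 × 500 = 0.02019325 m
Δh = 0.046206 + 0.02019325 = 0.06639925 m

Δh = 66.4 mm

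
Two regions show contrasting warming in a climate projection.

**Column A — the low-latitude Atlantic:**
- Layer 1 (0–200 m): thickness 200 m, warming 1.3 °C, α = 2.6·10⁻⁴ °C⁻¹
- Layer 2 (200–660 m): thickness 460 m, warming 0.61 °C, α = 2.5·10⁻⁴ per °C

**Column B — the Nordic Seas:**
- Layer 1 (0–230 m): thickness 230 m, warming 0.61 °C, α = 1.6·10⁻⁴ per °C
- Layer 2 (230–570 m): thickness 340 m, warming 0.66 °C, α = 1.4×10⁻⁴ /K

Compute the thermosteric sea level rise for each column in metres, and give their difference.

A Layer 1: 200 × 1.3 × 2.6×10⁻⁴ = 0.06760 m
A 2.5×10⁻⁴ × 0.61 × 460 = 0.07015 m
A total: 0.13775 m
B 0–230 m: 1.6×10⁻⁴ × 0.61 × 230 = 0.022448 m
B 230–570 m: 1.4×10⁻⁴ × 0.66 × 340 = 0.031416 m
B total: 0.053864 m
Difference: 0.13775 − 0.053864 = 0.083886 m

Δh_A ≈ 0.138 m, Δh_B ≈ 0.0539 m; difference ≈ 0.0839 m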